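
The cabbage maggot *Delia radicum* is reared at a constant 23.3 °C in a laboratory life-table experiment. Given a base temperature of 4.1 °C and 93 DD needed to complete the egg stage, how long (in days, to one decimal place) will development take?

4.8 days

Daily accumulation = 23.3 − 4.1 = 19.2 DD/day.
Duration = 93 / 19.2 = 4.844 ≈ 4.8 days.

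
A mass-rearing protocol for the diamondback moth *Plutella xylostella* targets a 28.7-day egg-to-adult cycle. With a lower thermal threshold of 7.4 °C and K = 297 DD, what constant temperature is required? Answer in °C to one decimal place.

17.7 °C

Required daily accumulation = 297 / 28.7 = 10.348 DD/day.
T = T_base + 10.348 = 7.4 + 10.348 = 17.748 ≈ 17.7 °C.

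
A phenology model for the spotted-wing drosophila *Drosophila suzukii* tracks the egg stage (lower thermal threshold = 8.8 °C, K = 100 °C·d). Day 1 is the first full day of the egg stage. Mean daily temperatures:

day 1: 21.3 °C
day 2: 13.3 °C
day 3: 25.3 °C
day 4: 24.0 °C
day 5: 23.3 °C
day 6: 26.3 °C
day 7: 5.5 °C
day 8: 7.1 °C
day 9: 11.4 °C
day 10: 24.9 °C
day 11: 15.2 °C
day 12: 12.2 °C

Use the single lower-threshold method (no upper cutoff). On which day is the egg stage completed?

Daily DD above 8.8 °C: 12.5, 4.5, 16.5, 15.2, 14.5, 17.5, 0.0, 0.0, 2.6, 16.1, 6.4, 3.4.
Cumulative: 12.5, 17.0, 33.5, 48.7, 63.2, 80.7, 80.7, 80.7, 83.3, 99.4, 105.8, 109.2.
The total first reaches 100 DD on day 11.

day 11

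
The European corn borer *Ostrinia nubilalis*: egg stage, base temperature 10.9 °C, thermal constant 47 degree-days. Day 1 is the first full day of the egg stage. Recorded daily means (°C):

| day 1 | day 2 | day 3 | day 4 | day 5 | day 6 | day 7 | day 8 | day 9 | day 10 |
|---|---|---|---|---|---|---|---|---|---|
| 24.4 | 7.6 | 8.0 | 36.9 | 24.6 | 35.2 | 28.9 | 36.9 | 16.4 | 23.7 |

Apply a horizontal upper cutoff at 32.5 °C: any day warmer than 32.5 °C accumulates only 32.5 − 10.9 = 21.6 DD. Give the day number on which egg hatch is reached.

Daily DD above 10.9 °C (capped at 21.6): 13.5, 0.0, 0.0, 21.6, 13.7, 21.6, 18.0, 21.6, 5.5, 12.8.
Cumulative: 13.5, 13.5, 13.5, 35.1, 48.8, 70.4, 88.4, 110.0, 115.5, 128.3.
The total first reaches 47 DD on day 5.

day 5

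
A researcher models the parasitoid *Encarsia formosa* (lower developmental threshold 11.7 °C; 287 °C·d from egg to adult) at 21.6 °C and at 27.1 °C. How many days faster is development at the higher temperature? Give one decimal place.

10.4 days

At 21.6 °C: 287 / (21.6 − 11.7) = 287 / 9.9 = 28.990 d.
At 27.1 °C: 287 / (27.1 − 11.7) = 287 / 15.4 = 18.636 d.
Difference = |28.990 − 18.636| = 10.354 ≈ 10.4 days.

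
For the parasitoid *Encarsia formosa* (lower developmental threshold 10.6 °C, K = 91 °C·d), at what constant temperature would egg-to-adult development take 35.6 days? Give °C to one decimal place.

13.2 °C

Required daily accumulation = 91 / 35.6 = 2.556 DD/day.
T = T_base + 2.556 = 10.6 + 2.556 = 13.156 ≈ 13.2 °C.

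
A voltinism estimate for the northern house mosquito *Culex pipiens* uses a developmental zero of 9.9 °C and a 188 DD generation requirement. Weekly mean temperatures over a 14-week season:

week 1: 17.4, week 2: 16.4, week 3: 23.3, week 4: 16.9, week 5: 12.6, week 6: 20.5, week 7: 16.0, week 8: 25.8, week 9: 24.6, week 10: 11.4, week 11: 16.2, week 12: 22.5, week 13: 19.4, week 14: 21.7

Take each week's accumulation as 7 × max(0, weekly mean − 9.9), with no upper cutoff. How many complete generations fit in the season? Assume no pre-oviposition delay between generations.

4 generations

Weekly DD (7 × max(0, T̄ − 9.9)): 52.5, 45.5, 93.8, 49.0, 18.9, 74.2, 42.7, 111.3, 102.9, 10.5, 44.1, 88.2, 66.5, 82.6.
Season total = 882.7 DD.
Complete generations = ⌊882.7 / 188⌋ = 4.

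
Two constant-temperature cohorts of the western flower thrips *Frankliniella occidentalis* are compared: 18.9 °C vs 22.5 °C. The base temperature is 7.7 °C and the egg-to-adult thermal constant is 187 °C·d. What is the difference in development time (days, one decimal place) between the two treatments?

At 18.9 °C: 187 / (18.9 − 7.7) = 187 / 11.2 = 16.696 d.
At 22.5 °C: 187 / (22.5 − 7.7) = 187 / 14.8 = 12.635 d.
Difference = |16.696 − 12.635| = 4.061 ≈ 4.1 days.

4.1 days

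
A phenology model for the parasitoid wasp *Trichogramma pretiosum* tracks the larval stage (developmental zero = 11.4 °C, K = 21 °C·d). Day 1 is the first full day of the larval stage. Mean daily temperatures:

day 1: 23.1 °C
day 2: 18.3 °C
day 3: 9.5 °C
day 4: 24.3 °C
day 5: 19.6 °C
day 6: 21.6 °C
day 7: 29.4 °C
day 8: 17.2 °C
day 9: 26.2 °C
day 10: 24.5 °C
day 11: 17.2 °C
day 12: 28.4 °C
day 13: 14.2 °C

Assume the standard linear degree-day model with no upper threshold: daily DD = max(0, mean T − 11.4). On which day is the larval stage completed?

day 4

Daily DD above 11.4 °C: 11.7, 6.9, 0.0, 12.9, 8.2, 10.2, 18.0, 5.8, 14.8, 13.1, 5.8, 17.0, 2.8.
Cumulative: 11.7, 18.6, 18.6, 31.5, 39.7, 49.9, 67.9, 73.7, 88.5, 101.6, 107.4, 124.4, 127.2.
The total first reaches 21 DD on day 4.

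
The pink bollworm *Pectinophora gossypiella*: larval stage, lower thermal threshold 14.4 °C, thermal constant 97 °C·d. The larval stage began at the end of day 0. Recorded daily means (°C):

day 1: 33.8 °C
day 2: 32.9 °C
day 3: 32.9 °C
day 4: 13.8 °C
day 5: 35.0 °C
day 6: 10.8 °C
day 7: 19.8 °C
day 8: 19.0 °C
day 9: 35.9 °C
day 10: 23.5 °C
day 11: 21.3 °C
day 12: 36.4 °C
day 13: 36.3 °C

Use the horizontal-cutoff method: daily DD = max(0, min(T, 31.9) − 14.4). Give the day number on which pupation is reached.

day 9

Daily DD above 14.4 °C (capped at 17.5): 17.5, 17.5, 17.5, 0.0, 17.5, 0.0, 5.4, 4.6, 17.5, 9.1, 6.9, 17.5, 17.5.
Cumulative: 17.5, 35.0, 52.5, 52.5, 70.0, 70.0, 75.4, 80.0, 97.5, 106.6, 113.5, 131.0, 148.5.
The total first reaches 97 DD on day 9.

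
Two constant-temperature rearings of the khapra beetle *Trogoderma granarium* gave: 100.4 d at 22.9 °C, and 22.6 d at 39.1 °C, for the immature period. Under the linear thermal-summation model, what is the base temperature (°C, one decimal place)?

18.2 °C

Linear rate model ⇒ the product D·(T − T_b) is constant across temperatures.
100.4·(22.9 − T_b) = 22.6·(39.1 − T_b)
T_b = (100.4·22.9 − 22.6·39.1) / (100.4 − 22.6) = 1415.50 / 77.8 = 18.194 °C ≈ 18.2 °C.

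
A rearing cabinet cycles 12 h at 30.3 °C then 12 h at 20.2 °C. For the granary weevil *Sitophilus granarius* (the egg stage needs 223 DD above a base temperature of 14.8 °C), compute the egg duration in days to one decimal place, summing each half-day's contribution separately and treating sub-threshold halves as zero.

21.3 days

Day half: max(0, 30.3 − 14.8) × 0.5 = 15.5 × 0.5 = 7.75 DD.
Night half: max(0, 20.2 − 14.8) × 0.5 = 5.4 × 0.5 = 2.70 DD.
Per 24 h: 10.45 DD/day.
Duration = 223 / 10.45 = 21.340 ≈ 21.3 days.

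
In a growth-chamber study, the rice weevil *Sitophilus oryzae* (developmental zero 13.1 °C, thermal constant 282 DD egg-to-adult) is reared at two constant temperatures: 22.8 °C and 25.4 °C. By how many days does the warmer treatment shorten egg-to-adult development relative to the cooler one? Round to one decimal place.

At 22.8 °C: 282 / (22.8 − 13.1) = 282 / 9.7 = 29.072 d.
At 25.4 °C: 282 / (25.4 − 13.1) = 282 / 12.3 = 22.927 d.
Difference = |29.072 − 22.927| = 6.145 ≈ 6.1 days.

6.1 days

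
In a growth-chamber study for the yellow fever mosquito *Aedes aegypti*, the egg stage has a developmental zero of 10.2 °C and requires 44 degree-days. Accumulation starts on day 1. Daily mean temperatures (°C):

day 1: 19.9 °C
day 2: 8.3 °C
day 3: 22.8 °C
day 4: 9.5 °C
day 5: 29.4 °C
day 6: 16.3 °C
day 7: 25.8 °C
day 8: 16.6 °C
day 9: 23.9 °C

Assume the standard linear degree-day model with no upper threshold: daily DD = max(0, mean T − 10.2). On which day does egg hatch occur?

Daily DD above 10.2 °C: 9.7, 0.0, 12.6, 0.0, 19.2, 6.1, 15.6, 6.4, 13.7.
Cumulative: 9.7, 9.7, 22.3, 22.3, 41.5, 47.6, 63.2, 69.6, 83.3.
The total first reaches 44 DD on day 6.

day 6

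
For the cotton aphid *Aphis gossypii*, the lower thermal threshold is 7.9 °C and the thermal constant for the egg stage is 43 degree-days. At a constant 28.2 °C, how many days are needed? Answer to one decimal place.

2.1 days

Daily accumulation = 28.2 − 7.9 = 20.3 DD/day.
Duration = 43 / 20.3 = 2.118 ≈ 2.1 days.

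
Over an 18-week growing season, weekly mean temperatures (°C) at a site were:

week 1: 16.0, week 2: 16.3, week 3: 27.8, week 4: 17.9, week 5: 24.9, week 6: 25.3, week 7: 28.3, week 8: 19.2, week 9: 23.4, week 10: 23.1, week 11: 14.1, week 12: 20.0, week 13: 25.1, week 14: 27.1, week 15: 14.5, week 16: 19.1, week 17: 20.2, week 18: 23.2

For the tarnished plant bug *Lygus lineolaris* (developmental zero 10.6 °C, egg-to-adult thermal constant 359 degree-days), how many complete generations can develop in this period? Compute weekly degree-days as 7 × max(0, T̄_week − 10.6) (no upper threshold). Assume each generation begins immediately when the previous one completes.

Weekly DD (7 × max(0, T̄ − 10.6)): 37.8, 39.9, 120.4, 51.1, 100.1, 102.9, 123.9, 60.2, 89.6, 87.5, 24.5, 65.8, 101.5, 115.5, 27.3, 59.5, 67.2, 88.2.
Season total = 1362.9 DD.
Complete generations = ⌊1362.9 / 359⌋ = 3.

3 generations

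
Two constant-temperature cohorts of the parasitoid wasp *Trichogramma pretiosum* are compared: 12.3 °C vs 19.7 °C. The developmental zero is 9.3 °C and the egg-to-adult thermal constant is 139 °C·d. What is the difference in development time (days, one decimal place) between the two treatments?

33.0 days

At 12.3 °C: 139 / (12.3 − 9.3) = 139 / 3.0 = 46.333 d.
At 19.7 °C: 139 / (19.7 − 9.3) = 139 / 10.4 = 13.365 d.
Difference = |46.333 − 13.365| = 32.968 ≈ 33.0 days.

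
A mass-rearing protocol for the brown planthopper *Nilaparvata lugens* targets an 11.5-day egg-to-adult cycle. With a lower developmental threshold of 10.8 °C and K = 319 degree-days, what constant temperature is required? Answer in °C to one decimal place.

38.5 °C

Required daily accumulation = 319 / 11.5 = 27.739 DD/day.
T = T_base + 27.739 = 10.8 + 27.739 = 38.539 ≈ 38.5 °C.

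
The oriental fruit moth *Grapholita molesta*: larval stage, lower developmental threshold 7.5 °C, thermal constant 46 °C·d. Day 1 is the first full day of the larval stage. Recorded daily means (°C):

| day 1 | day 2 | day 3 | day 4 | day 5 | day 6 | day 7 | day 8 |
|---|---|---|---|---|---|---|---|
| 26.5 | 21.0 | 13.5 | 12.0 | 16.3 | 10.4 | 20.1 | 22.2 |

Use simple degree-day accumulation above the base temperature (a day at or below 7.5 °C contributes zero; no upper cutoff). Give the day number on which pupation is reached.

day 5

Daily DD above 7.5 °C: 19.0, 13.5, 6.0, 4.5, 8.8, 2.9, 12.6, 14.7.
Cumulative: 19.0, 32.5, 38.5, 43.0, 51.8, 54.7, 67.3, 82.0.
The total first reaches 46 DD on day 5.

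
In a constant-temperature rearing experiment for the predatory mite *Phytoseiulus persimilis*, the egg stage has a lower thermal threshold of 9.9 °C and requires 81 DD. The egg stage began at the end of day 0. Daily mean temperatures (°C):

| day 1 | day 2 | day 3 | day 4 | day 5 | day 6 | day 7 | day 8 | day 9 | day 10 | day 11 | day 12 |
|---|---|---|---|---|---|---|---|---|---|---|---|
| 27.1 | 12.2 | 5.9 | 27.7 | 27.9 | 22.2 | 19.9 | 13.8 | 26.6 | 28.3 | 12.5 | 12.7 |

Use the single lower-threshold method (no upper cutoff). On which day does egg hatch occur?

day 8

Daily DD above 9.9 °C: 17.2, 2.3, 0.0, 17.8, 18.0, 12.3, 10.0, 3.9, 16.7, 18.4, 2.6, 2.8.
Cumulative: 17.2, 19.5, 19.5, 37.3, 55.3, 67.6, 77.6, 81.5, 98.2, 116.6, 119.2, 122.0.
The total first reaches 81 DD on day 8.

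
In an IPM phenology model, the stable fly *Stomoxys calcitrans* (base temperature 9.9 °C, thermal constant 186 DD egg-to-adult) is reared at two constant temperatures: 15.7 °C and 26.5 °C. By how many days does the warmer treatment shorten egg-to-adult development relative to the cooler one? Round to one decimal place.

At 15.7 °C: 186 / (15.7 − 9.9) = 186 / 5.8 = 32.069 d.
At 26.5 °C: 186 / (26.5 − 9.9) = 186 / 16.6 = 11.205 d.
Difference = |32.069 − 11.205| = 20.864 ≈ 20.9 days.

20.9 days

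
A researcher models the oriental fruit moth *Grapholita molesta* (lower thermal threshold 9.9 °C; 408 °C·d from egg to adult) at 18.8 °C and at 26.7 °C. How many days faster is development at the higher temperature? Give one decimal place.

At 18.8 °C: 408 / (18.8 − 9.9) = 408 / 8.9 = 45.843 d.
At 26.7 °C: 408 / (26.7 − 9.9) = 408 / 16.8 = 24.286 d.
Difference = |45.843 − 24.286| = 21.557 ≈ 21.6 days.

21.6 days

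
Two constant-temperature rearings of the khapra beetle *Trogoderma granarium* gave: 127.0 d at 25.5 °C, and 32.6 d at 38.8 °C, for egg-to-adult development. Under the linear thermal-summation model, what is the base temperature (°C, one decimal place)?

Linear rate model ⇒ the product D·(T − T_b) is constant across temperatures.
127.0·(25.5 − T_b) = 32.6·(38.8 − T_b)
T_b = (127.0·25.5 − 32.6·38.8) / (127.0 − 32.6) = 1973.62 / 94.4 = 20.907 °C ≈ 20.9 °C.

20.9 °C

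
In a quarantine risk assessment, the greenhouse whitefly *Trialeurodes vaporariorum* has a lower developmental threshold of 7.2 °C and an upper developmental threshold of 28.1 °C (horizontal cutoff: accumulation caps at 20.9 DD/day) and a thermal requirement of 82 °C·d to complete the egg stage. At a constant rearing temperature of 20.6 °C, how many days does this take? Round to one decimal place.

Daily accumulation = 20.6 − 7.2 = 13.4 DD/day.
Duration = 82 / 13.4 = 6.119 ≈ 6.1 days.

6.1 days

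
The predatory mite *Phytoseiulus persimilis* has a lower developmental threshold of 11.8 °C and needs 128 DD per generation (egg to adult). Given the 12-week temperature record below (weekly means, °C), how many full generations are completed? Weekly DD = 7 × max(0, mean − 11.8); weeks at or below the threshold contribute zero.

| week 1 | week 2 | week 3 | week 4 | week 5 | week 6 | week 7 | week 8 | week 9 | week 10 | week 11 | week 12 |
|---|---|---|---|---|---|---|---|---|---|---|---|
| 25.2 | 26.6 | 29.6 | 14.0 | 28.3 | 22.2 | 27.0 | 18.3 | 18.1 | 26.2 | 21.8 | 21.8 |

Weekly DD (7 × max(0, T̄ − 11.8)): 93.8, 103.6, 124.6, 15.4, 115.5, 72.8, 106.4, 45.5, 44.1, 100.8, 70.0, 70.0.
Season total = 962.5 DD.
Complete generations = ⌊962.5 / 128⌋ = 7.

7 generations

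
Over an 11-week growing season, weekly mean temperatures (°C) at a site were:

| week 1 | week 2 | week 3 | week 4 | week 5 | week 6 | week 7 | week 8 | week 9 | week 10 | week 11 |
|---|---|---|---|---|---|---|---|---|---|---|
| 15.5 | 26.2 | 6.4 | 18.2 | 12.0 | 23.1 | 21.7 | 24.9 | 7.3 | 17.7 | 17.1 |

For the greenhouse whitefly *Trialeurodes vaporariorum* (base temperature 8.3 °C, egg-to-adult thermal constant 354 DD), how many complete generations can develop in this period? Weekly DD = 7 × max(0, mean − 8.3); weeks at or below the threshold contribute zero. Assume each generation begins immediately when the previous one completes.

Weekly DD (7 × max(0, T̄ − 8.3)): 50.4, 125.3, 0.0, 69.3, 25.9, 103.6, 93.8, 116.2, 0.0, 65.8, 61.6.
Season total = 711.9 DD.
Complete generations = ⌊711.9 / 354⌋ = 2.

2 generations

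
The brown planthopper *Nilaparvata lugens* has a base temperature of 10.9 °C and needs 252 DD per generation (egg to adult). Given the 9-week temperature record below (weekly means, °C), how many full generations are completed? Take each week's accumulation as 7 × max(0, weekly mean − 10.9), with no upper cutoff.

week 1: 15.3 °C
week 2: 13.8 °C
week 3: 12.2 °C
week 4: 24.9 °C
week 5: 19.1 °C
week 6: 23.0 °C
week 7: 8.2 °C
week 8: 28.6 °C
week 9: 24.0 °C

Weekly DD (7 × max(0, T̄ − 10.9)): 30.8, 20.3, 9.1, 98.0, 57.4, 84.7, 0.0, 123.9, 91.7.
Season total = 515.9 DD.
Complete generations = ⌊515.9 / 252⌋ = 2.

2 generations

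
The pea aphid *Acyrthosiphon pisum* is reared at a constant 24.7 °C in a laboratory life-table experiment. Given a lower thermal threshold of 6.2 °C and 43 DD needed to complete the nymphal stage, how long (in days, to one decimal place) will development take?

Daily accumulation = 24.7 − 6.2 = 18.5 DD/day.
Duration = 43 / 18.5 = 2.324 ≈ 2.3 days.

2.3 days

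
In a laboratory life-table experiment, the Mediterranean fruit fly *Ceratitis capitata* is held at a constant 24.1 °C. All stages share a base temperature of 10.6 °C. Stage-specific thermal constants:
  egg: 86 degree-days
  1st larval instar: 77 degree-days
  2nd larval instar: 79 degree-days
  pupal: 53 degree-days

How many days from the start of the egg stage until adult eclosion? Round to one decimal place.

Daily accumulation at 24.1 °C = 24.1 − 10.6 = 13.5 DD/day.
Total K = 86 + 77 + 79 + 53 = 295 DD.
Total duration = 295 / 13.5 = 21.852 ≈ 21.9 days.

21.9 days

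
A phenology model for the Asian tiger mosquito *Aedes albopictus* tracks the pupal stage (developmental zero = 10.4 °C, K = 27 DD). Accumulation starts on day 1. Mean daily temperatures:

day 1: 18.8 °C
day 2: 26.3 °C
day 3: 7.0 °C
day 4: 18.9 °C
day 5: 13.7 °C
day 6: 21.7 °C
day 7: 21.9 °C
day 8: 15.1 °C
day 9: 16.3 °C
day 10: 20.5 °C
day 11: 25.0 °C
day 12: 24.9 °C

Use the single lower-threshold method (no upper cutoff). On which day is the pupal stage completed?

day 4

Daily DD above 10.4 °C: 8.4, 15.9, 0.0, 8.5, 3.3, 11.3, 11.5, 4.7, 5.9, 10.1, 14.6, 14.5.
Cumulative: 8.4, 24.3, 24.3, 32.8, 36.1, 47.4, 58.9, 63.6, 69.5, 79.6, 94.2, 108.7.
The total first reaches 27 DD on day 4.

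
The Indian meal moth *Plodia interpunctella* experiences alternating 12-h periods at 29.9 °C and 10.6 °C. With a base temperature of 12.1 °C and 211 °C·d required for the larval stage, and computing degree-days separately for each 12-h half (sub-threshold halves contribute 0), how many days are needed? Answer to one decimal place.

Day half: max(0, 29.9 − 12.1) × 0.5 = 17.8 × 0.5 = 8.90 DD.
Night half: max(0, 10.6 − 12.1) × 0.5 = 0.0 × 0.5 = 0.00 DD.
Per 24 h: 8.90 DD/day.
Duration = 211 / 8.90 = 23.708 ≈ 23.7 days.

23.7 days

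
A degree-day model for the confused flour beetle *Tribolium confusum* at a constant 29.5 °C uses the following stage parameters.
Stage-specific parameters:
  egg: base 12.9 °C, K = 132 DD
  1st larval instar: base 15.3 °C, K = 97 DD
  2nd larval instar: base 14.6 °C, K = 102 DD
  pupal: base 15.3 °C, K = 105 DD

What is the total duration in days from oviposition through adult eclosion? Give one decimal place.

29.0 days

egg: 132 / (29.5 − 12.9) = 132 / 16.6 = 7.952 d.
1st larval instar: 97 / (29.5 − 15.3) = 97 / 14.2 = 6.831 d.
2nd larval instar: 102 / (29.5 − 14.6) = 102 / 14.9 = 6.846 d.
pupal: 105 / (29.5 − 15.3) = 105 / 14.2 = 7.394 d.
Sum = 29.023 ≈ 29.0 days.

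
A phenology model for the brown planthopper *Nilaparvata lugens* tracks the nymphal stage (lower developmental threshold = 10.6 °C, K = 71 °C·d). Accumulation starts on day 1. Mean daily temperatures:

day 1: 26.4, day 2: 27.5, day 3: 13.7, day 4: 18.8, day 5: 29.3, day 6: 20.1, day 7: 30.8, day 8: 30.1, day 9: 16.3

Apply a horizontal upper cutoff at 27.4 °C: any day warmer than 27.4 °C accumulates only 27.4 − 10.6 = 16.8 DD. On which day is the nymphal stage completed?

day 7

Daily DD above 10.6 °C (capped at 16.8): 15.8, 16.8, 3.1, 8.2, 16.8, 9.5, 16.8, 16.8, 5.7.
Cumulative: 15.8, 32.6, 35.7, 43.9, 60.7, 70.2, 87.0, 103.8, 109.5.
The total first reaches 71 DD on day 7.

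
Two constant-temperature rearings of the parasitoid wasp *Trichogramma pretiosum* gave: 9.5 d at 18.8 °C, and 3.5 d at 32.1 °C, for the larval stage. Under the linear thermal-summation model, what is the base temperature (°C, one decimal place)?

Under the model K = D·(T − T_b), so D₁·(T₁ − T_b) = D₂·(T₂ − T_b).
9.5·(18.8 − T_b) = 3.5·(32.1 − T_b)
T_b = (9.5·18.8 − 3.5·32.1) / (9.5 − 3.5) = 66.25 / 6.0 = 11.042 °C ≈ 11.0 °C.

11.0 °C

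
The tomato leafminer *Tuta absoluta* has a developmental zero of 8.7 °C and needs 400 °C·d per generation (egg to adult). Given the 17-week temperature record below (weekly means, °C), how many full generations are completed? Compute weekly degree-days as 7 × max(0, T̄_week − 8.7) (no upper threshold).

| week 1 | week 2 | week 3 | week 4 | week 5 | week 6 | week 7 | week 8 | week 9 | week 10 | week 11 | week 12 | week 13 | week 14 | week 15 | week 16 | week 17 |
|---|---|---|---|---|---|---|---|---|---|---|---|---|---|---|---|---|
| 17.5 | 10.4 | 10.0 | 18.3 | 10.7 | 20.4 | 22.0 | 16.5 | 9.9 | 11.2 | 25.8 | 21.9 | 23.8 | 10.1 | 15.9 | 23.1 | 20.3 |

2 generations

Weekly DD (7 × max(0, T̄ − 8.7)): 61.6, 11.9, 9.1, 67.2, 14.0, 81.9, 93.1, 54.6, 8.4, 17.5, 119.7, 92.4, 105.7, 9.8, 50.4, 100.8, 81.2.
Season total = 979.3 DD.
Complete generations = ⌊979.3 / 400⌋ = 2.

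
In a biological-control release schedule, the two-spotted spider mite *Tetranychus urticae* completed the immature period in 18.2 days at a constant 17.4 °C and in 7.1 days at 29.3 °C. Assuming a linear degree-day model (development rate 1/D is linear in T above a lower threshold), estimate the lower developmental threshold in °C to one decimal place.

Equal thermal constants: D₁(T₁ − T_b) = D₂(T₂ − T_b).
18.2·(17.4 − T_b) = 7.1·(29.3 − T_b)
T_b = (18.2·17.4 − 7.1·29.3) / (18.2 − 7.1) = 108.65 / 11.1 = 9.788 °C ≈ 9.8 °C.

9.8 °C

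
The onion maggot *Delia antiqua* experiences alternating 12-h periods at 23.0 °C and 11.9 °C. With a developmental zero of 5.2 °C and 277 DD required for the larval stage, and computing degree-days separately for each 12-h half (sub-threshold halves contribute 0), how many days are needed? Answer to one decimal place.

22.6 days

Day half: max(0, 23.0 − 5.2) × 0.5 = 17.8 × 0.5 = 8.90 DD.
Night half: max(0, 11.9 − 5.2) × 0.5 = 6.7 × 0.5 = 3.35 DD.
Per 24 h: 12.25 DD/day.
Duration = 277 / 12.25 = 22.612 ≈ 22.6 days.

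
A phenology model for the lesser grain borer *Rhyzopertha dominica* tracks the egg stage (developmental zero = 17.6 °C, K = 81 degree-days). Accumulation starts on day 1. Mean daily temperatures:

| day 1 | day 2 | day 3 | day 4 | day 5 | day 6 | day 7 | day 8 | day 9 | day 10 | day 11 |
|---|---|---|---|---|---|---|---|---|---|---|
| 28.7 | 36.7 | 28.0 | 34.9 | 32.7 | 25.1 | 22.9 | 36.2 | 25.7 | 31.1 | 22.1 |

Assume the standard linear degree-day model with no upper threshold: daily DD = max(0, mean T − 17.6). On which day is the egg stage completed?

day 7

Daily DD above 17.6 °C: 11.1, 19.1, 10.4, 17.3, 15.1, 7.5, 5.3, 18.6, 8.1, 13.5, 4.5.
Cumulative: 11.1, 30.2, 40.6, 57.9, 73.0, 80.5, 85.8, 104.4, 112.5, 126.0, 130.5.
The total first reaches 81 DD on day 7.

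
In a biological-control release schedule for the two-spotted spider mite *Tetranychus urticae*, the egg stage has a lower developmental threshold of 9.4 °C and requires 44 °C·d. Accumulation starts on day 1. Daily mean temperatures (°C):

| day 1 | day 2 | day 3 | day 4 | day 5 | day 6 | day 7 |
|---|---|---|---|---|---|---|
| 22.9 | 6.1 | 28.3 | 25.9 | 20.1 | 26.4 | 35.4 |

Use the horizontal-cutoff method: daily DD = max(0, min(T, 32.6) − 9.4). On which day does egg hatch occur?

Daily DD above 9.4 °C (capped at 23.2): 13.5, 0.0, 18.9, 16.5, 10.7, 17.0, 23.2.
Cumulative: 13.5, 13.5, 32.4, 48.9, 59.6, 76.6, 99.8.
The total first reaches 44 DD on day 4.

day 4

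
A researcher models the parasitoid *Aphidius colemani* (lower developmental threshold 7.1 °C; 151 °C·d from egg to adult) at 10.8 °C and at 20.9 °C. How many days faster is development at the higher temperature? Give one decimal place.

At 10.8 °C: 151 / (10.8 − 7.1) = 151 / 3.7 = 40.811 d.
At 20.9 °C: 151 / (20.9 − 7.1) = 151 / 13.8 = 10.942 d.
Difference = |40.811 − 10.942| = 29.869 ≈ 29.9 days.

29.9 days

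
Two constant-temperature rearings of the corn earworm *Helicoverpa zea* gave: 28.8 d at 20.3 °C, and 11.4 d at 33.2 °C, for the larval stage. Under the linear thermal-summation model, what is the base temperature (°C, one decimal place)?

Equal thermal constants: D₁(T₁ − T_b) = D₂(T₂ − T_b).
28.8·(20.3 − T_b) = 11.4·(33.2 − T_b)
T_b = (28.8·20.3 − 11.4·33.2) / (28.8 − 11.4) = 206.16 / 17.4 = 11.848 °C ≈ 11.8 °C.

11.8 °C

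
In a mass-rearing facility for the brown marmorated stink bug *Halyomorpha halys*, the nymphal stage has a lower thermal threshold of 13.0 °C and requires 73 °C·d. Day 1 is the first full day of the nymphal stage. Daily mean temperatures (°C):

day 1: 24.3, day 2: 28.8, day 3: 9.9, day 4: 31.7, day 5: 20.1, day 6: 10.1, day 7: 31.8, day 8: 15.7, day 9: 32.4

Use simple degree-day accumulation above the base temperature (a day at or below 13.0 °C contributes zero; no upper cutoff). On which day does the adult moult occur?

day 8

Daily DD above 13.0 °C: 11.3, 15.8, 0.0, 18.7, 7.1, 0.0, 18.8, 2.7, 19.4.
Cumulative: 11.3, 27.1, 27.1, 45.8, 52.9, 52.9, 71.7, 74.4, 93.8.
The total first reaches 73 DD on day 8.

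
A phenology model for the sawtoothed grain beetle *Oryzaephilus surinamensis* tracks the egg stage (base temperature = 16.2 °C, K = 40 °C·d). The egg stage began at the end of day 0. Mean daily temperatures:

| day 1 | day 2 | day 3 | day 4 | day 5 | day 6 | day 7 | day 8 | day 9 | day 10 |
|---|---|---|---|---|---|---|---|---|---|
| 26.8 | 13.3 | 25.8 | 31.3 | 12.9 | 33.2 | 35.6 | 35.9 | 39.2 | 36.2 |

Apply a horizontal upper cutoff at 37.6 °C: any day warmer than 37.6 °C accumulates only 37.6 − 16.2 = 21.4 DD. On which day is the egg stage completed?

Daily DD above 16.2 °C (capped at 21.4): 10.6, 0.0, 9.6, 15.1, 0.0, 17.0, 19.4, 19.7, 21.4, 20.0.
Cumulative: 10.6, 10.6, 20.2, 35.3, 35.3, 52.3, 71.7, 91.4, 112.8, 132.8.
The total first reaches 40 DD on day 6.

day 6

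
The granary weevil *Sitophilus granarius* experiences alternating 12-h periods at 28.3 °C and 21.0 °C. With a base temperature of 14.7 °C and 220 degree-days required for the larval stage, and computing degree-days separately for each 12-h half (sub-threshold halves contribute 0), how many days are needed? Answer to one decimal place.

Day half: max(0, 28.3 − 14.7) × 0.5 = 13.6 × 0.5 = 6.80 DD.
Night half: max(0, 21.0 − 14.7) × 0.5 = 6.3 × 0.5 = 3.15 DD.
Per 24 h: 9.95 DD/day.
Duration = 220 / 9.95 = 22.111 ≈ 22.1 days.

22.1 days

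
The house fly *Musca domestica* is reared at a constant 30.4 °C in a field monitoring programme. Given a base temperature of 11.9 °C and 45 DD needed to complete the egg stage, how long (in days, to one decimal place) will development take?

2.4 days

Daily accumulation = 30.4 − 11.9 = 18.5 DD/day.
Duration = 45 / 18.5 = 2.432 ≈ 2.4 days.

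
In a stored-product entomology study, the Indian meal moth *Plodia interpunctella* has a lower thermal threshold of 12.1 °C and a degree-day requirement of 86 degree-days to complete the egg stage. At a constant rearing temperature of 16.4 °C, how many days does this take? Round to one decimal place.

20.0 days

Daily accumulation = 16.4 − 12.1 = 4.3 DD/day.
Duration = 86 / 4.3 = 20.000 ≈ 20.0 days.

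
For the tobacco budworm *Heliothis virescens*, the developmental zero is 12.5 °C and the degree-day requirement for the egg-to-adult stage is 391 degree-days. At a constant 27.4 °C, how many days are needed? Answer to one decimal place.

Daily accumulation = 27.4 − 12.5 = 14.9 DD/day.
Duration = 391 / 14.9 = 26.242 ≈ 26.2 days.

26.2 days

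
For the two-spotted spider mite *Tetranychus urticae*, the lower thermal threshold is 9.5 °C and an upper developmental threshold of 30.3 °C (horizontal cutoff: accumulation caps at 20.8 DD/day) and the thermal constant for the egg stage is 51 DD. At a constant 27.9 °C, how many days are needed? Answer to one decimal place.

Daily accumulation = 27.9 − 9.5 = 18.4 DD/day.
Duration = 51 / 18.4 = 2.772 ≈ 2.8 days.

2.8 days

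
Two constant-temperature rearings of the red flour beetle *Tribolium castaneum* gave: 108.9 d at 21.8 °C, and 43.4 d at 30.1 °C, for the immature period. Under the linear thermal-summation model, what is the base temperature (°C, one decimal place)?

Linear rate model ⇒ the product D·(T − T_b) is constant across temperatures.
108.9·(21.8 − T_b) = 43.4·(30.1 − T_b)
T_b = (108.9·21.8 − 43.4·30.1) / (108.9 − 43.4) = 1067.68 / 65.5 = 16.300 °C ≈ 16.3 °C.

16.3 °C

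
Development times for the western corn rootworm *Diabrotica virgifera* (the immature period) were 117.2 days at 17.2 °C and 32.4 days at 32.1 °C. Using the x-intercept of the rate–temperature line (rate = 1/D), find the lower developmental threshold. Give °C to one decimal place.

Under the model K = D·(T − T_b), so D₁·(T₁ − T_b) = D₂·(T₂ − T_b).
117.2·(17.2 − T_b) = 32.4·(32.1 − T_b)
T_b = (117.2·17.2 − 32.4·32.1) / (117.2 − 32.4) = 975.80 / 84.8 = 11.507 °C ≈ 11.5 °C.

11.5 °C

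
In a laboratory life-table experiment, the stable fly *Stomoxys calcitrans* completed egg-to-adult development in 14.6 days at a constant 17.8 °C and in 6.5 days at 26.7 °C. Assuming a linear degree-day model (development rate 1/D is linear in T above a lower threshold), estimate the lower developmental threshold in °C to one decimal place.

Linear rate model ⇒ the product D·(T − T_b) is constant across temperatures.
14.6·(17.8 − T_b) = 6.5·(26.7 − T_b)
T_b = (14.6·17.8 − 6.5·26.7) / (14.6 − 6.5) = 86.33 / 8.1 = 10.658 °C ≈ 10.7 °C.

10.7 °C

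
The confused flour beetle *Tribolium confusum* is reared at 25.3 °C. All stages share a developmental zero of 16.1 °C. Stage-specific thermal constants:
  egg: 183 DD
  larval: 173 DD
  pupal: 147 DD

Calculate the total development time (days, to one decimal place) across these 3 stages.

Daily accumulation at 25.3 °C = 25.3 − 16.1 = 9.2 DD/day.
Total K = 183 + 173 + 147 = 503 DD.
Total duration = 503 / 9.2 = 54.674 ≈ 54.7 days.

54.7 days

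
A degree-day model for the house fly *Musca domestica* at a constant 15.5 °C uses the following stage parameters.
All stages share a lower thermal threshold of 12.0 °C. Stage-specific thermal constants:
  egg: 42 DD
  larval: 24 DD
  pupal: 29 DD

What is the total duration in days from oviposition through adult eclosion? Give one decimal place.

27.1 days

Daily accumulation at 15.5 °C = 15.5 − 12.0 = 3.5 DD/day.
Total K = 42 + 24 + 29 = 95 DD.
Total duration = 95 / 3.5 = 27.143 ≈ 27.1 days.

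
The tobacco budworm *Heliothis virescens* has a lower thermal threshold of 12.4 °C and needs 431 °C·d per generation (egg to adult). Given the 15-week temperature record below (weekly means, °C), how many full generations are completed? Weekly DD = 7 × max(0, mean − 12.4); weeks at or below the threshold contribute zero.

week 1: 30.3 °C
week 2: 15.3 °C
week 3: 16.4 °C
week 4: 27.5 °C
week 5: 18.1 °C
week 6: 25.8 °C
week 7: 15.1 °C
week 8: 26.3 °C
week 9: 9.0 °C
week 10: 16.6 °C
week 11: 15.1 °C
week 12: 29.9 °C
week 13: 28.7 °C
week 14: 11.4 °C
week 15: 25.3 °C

Weekly DD (7 × max(0, T̄ − 12.4)): 125.3, 20.3, 28.0, 105.7, 39.9, 93.8, 18.9, 97.3, 0.0, 29.4, 18.9, 122.5, 114.1, 0.0, 90.3.
Season total = 904.4 DD.
Complete generations = ⌊904.4 / 431⌋ = 2.

2 generations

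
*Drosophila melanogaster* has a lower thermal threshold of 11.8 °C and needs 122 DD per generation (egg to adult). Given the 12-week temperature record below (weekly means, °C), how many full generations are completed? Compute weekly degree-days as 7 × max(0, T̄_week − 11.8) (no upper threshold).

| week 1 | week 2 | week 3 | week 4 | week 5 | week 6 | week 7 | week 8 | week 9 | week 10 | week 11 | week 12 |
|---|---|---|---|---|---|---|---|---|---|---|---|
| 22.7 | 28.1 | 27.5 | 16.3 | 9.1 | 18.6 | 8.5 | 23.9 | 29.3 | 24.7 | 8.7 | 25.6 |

Weekly DD (7 × max(0, T̄ − 11.8)): 76.3, 114.1, 109.9, 31.5, 0.0, 47.6, 0.0, 84.7, 122.5, 90.3, 0.0, 96.6.
Season total = 773.5 DD.
Complete generations = ⌊773.5 / 122⌋ = 6.

6 generations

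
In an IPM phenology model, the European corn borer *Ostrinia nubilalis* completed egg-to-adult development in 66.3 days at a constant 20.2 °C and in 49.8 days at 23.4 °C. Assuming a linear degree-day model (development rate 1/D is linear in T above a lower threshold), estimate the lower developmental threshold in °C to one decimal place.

Equal thermal constants: D₁(T₁ − T_b) = D₂(T₂ − T_b).
66.3·(20.2 − T_b) = 49.8·(23.4 − T_b)
T_b = (66.3·20.2 − 49.8·23.4) / (66.3 − 49.8) = 173.94 / 16.5 = 10.542 °C ≈ 10.5 °C.

10.5 °C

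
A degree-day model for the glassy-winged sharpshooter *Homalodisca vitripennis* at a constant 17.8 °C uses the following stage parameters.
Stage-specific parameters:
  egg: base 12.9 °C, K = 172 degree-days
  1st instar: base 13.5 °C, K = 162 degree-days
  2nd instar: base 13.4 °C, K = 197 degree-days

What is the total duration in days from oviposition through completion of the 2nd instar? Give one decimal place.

egg: 172 / (17.8 − 12.9) = 172 / 4.9 = 35.102 d.
1st instar: 162 / (17.8 − 13.5) = 162 / 4.3 = 37.674 d.
2nd instar: 197 / (17.8 − 13.4) = 197 / 4.4 = 44.773 d.
Sum = 117.549 ≈ 117.5 days.

117.5 days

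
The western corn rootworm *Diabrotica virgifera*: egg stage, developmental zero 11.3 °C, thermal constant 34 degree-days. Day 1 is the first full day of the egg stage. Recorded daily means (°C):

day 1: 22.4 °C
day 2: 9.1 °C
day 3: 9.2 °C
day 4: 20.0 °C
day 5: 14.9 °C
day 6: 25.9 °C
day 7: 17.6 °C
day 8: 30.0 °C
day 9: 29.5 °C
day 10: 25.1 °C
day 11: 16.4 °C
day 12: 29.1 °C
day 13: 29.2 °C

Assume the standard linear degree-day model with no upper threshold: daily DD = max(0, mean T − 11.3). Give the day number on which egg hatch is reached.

day 6

Daily DD above 11.3 °C: 11.1, 0.0, 0.0, 8.7, 3.6, 14.6, 6.3, 18.7, 18.2, 13.8, 5.1, 17.8, 17.9.
Cumulative: 11.1, 11.1, 11.1, 19.8, 23.4, 38.0, 44.3, 63.0, 81.2, 95.0, 100.1, 117.9, 135.8.
The total first reaches 34 DD on day 6.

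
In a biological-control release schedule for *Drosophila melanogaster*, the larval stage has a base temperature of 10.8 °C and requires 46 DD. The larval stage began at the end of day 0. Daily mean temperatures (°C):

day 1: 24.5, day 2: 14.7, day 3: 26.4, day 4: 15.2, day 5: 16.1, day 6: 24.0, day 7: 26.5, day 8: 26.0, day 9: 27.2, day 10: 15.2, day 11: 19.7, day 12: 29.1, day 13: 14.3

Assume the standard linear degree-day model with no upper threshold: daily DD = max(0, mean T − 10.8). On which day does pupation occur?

day 6

Daily DD above 10.8 °C: 13.7, 3.9, 15.6, 4.4, 5.3, 13.2, 15.7, 15.2, 16.4, 4.4, 8.9, 18.3, 3.5.
Cumulative: 13.7, 17.6, 33.2, 37.6, 42.9, 56.1, 71.8, 87.0, 103.4, 107.8, 116.7, 135.0, 138.5.
The total first reaches 46 DD on day 6.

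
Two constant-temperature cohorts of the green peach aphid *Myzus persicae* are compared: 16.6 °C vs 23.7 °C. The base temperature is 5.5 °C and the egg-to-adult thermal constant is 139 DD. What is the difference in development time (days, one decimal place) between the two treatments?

At 16.6 °C: 139 / (16.6 − 5.5) = 139 / 11.1 = 12.523 d.
At 23.7 °C: 139 / (23.7 − 5.5) = 139 / 18.2 = 7.637 d.
Difference = |12.523 − 7.637| = 4.885 ≈ 4.9 days.

4.9 days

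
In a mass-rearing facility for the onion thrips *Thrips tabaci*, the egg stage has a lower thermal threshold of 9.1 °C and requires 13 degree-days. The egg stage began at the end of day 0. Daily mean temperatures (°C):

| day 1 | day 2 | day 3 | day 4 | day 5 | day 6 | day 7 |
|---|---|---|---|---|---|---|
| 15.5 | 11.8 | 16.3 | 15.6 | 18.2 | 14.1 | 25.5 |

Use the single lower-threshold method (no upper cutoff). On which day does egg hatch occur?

Daily DD above 9.1 °C: 6.4, 2.7, 7.2, 6.5, 9.1, 5.0, 16.4.
Cumulative: 6.4, 9.1, 16.3, 22.8, 31.9, 36.9, 53.3.
The total first reaches 13 DD on day 3.

day 3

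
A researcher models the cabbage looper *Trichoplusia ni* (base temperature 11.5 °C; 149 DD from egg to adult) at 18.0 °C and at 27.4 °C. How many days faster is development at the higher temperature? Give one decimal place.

13.6 days

At 18.0 °C: 149 / (18.0 − 11.5) = 149 / 6.5 = 22.923 d.
At 27.4 °C: 149 / (27.4 − 11.5) = 149 / 15.9 = 9.371 d.
Difference = |22.923 − 9.371| = 13.552 ≈ 13.6 days.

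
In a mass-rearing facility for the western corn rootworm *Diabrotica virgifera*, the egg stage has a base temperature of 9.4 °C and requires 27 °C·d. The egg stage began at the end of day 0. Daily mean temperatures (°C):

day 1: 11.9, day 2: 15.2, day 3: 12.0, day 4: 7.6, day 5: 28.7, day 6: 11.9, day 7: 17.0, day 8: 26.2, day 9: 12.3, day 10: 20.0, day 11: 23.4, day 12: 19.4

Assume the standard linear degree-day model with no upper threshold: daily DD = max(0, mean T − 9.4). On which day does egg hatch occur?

Daily DD above 9.4 °C: 2.5, 5.8, 2.6, 0.0, 19.3, 2.5, 7.6, 16.8, 2.9, 10.6, 14.0, 10.0.
Cumulative: 2.5, 8.3, 10.9, 10.9, 30.2, 32.7, 40.3, 57.1, 60.0, 70.6, 84.6, 94.6.
The total first reaches 27 DD on day 5.

day 5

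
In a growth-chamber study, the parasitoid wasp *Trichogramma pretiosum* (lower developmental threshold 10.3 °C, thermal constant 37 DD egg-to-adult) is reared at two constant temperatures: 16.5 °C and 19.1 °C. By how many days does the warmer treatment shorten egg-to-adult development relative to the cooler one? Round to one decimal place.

1.8 days

At 16.5 °C: 37 / (16.5 − 10.3) = 37 / 6.2 = 5.968 d.
At 19.1 °C: 37 / (19.1 − 10.3) = 37 / 8.8 = 4.205 d.
Difference = |5.968 − 4.205| = 1.763 ≈ 1.8 days.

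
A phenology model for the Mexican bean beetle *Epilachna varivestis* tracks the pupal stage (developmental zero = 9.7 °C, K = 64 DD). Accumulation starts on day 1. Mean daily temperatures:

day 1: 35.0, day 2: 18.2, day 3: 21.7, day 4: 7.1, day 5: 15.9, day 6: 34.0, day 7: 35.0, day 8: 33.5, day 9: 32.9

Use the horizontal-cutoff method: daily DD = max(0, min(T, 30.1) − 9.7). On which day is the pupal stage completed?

Daily DD above 9.7 °C (capped at 20.4): 20.4, 8.5, 12.0, 0.0, 6.2, 20.4, 20.4, 20.4, 20.4.
Cumulative: 20.4, 28.9, 40.9, 40.9, 47.1, 67.5, 87.9, 108.3, 128.7.
The total first reaches 64 DD on day 6.

day 6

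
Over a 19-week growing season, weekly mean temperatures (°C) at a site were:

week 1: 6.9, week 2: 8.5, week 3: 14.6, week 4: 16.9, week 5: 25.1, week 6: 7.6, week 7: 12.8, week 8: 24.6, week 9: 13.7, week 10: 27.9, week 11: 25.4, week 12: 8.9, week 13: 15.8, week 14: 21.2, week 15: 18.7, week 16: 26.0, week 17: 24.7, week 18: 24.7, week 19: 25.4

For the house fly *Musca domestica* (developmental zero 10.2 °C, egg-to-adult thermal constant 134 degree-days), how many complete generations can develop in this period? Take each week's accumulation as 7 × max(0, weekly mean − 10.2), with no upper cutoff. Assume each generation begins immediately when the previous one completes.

Weekly DD (7 × max(0, T̄ − 10.2)): 0.0, 0.0, 30.8, 46.9, 104.3, 0.0, 18.2, 100.8, 24.5, 123.9, 106.4, 0.0, 39.2, 77.0, 59.5, 110.6, 101.5, 101.5, 106.4.
Season total = 1151.5 DD.
Complete generations = ⌊1151.5 / 134⌋ = 8.

8 generations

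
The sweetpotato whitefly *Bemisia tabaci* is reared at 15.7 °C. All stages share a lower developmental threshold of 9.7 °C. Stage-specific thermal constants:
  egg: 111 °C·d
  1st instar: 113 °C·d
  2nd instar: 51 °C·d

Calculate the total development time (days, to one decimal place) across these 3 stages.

45.8 days

Daily accumulation at 15.7 °C = 15.7 − 9.7 = 6.0 DD/day.
Total K = 111 + 113 + 51 = 275 DD.
Total duration = 275 / 6.0 = 45.833 ≈ 45.8 days.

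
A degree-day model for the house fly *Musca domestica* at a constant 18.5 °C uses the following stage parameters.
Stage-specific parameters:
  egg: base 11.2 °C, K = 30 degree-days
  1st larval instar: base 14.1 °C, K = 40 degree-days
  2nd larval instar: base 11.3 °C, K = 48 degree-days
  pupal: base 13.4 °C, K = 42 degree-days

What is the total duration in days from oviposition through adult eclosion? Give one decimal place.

egg: 30 / (18.5 − 11.2) = 30 / 7.3 = 4.110 d.
1st larval instar: 40 / (18.5 − 14.1) = 40 / 4.4 = 9.091 d.
2nd larval instar: 48 / (18.5 − 11.3) = 48 / 7.2 = 6.667 d.
pupal: 42 / (18.5 − 13.4) = 42 / 5.1 = 8.235 d.
Sum = 28.102 ≈ 28.1 days.

28.1 days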